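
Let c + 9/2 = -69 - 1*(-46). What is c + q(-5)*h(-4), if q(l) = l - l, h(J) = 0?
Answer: -55/2 ≈ -27.500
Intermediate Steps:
c = -55/2 (c = -9/2 + (-69 - 1*(-46)) = -9/2 + (-69 + 46) = -9/2 - 23 = -55/2 ≈ -27.500)
q(l) = 0
c + q(-5)*h(-4) = -55/2 + 0*0 = -55/2 + 0 = -55/2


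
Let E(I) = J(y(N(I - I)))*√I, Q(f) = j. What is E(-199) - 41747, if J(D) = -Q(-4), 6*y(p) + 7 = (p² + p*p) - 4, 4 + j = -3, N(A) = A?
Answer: -41747 + 7*I*√199 ≈ -41747.0 + 98.747*I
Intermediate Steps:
j = -7 (j = -4 - 3 = -7)
Q(f) = -7
y(p) = -11/6 + p²/3 (y(p) = -7/6 + ((p² + p*p) - 4)/6 = -7/6 + ((p² + p²) - 4)/6 = -7/6 + (2*p² - 4)/6 = -7/6 + (-4 + 2*p²)/6 = -7/6 + (-⅔ + p²/3) = -11/6 + p²/3)
J(D) = 7 (J(D) = -1*(-7) = 7)
E(I) = 7*√I
E(-199) - 41747 = 7*√(-199) - 41747 = 7*(I*√199) - 41747 = 7*I*√199 - 41747 = -41747 + 7*I*√199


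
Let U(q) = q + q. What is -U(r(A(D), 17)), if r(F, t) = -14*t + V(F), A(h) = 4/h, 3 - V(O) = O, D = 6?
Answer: 1414/3 ≈ 471.33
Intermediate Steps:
V(O) = 3 - O
r(F, t) = 3 - F - 14*t (r(F, t) = -14*t + (3 - F) = 3 - F - 14*t)
U(q) = 2*q
-U(r(A(D), 17)) = -2*(3 - 4/6 - 14*17) = -2*(3 - 4/6 - 238) = -2*(3 - 1*⅔ - 238) = -2*(3 - ⅔ - 238) = -2*(-707)/3 = -1*(-1414/3) = 1414/3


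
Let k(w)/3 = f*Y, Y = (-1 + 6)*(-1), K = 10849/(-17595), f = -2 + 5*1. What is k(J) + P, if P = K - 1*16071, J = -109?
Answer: -283571869/17595 ≈ -16117.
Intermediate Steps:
f = 3 (f = -2 + 5 = 3)
K = -10849/17595 (K = 10849*(-1/17595) = -10849/17595 ≈ -0.61660)
P = -282780094/17595 (P = -10849/17595 - 1*16071 = -10849/17595 - 16071 = -282780094/17595 ≈ -16072.)
Y = -5 (Y = 5*(-1) = -5)
k(w) = -45 (k(w) = 3*(3*(-5)) = 3*(-15) = -45)
k(J) + P = -45 - 282780094/17595 = -283571869/17595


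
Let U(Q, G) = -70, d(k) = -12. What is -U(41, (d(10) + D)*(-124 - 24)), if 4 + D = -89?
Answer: 70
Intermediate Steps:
D = -93 (D = -4 - 89 = -93)
-U(41, (d(10) + D)*(-124 - 24)) = -1*(-70) = 70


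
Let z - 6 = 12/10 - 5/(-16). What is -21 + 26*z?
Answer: 6973/40 ≈ 174.32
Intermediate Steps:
z = 601/80 (z = 6 + (12/10 - 5/(-16)) = 6 + (12*(⅒) - 5*(-1/16)) = 6 + (6/5 + 5/16) = 6 + 121/80 = 601/80 ≈ 7.5125)
-21 + 26*z = -21 + 26*(601/80) = -21 + 7813/40 = 6973/40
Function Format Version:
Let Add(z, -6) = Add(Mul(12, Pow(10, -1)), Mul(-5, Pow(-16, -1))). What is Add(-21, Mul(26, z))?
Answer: Rational(6973, 40) ≈ 174.32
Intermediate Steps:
z = Rational(601, 80) (z = Add(6, Add(Mul(12, Pow(10, -1)), Mul(-5, Pow(-16, -1)))) = Add(6, Add(Mul(12, Rational(1, 10)), Mul(-5, Rational(-1, 16)))) = Add(6, Add(Rational(6, 5), Rational(5, 16))) = Add(6, Rational(121, 80)) = Rational(601, 80) ≈ 7.5125)
Add(-21, Mul(26, z)) = Add(-21, Mul(26, Rational(601, 80))) = Add(-21, Rational(7813, 40)) = Rational(6973, 40)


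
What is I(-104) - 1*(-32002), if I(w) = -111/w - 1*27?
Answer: 3325511/104 ≈ 31976.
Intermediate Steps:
I(w) = -27 - 111/w (I(w) = -111/w - 27 = -27 - 111/w)
I(-104) - 1*(-32002) = (-27 - 111/(-104)) - 1*(-32002) = (-27 - 111*(-1/104)) + 32002 = (-27 + 111/104) + 32002 = -2697/104 + 32002 = 3325511/104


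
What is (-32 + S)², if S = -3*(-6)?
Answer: 196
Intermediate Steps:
S = 18
(-32 + S)² = (-32 + 18)² = (-14)² = 196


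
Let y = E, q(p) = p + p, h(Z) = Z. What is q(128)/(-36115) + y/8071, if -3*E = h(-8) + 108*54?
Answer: -30933184/124921785 ≈ -0.24762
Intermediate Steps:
E = -5824/3 (E = -(-8 + 108*54)/3 = -(-8 + 5832)/3 = -⅓*5824 = -5824/3 ≈ -1941.3)
q(p) = 2*p
y = -5824/3 ≈ -1941.3
q(128)/(-36115) + y/8071 = (2*128)/(-36115) - 5824/3/8071 = 256*(-1/36115) - 5824/3*1/8071 = -256/36115 - 832/3459 = -30933184/124921785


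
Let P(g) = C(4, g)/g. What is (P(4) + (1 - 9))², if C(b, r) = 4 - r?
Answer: 64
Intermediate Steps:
P(g) = (4 - g)/g
(P(4) + (1 - 9))² = ((4 - 1*4)/4 + (1 - 9))² = ((4 - 4)/4 - 8)² = ((¼)*0 - 8)² = (0 - 8)² = (-8)² = 64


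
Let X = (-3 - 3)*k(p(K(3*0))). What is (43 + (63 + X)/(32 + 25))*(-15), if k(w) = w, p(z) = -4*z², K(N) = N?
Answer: -12570/19 ≈ -661.58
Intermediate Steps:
X = 0 (X = (-3 - 3)*(-4*(3*0)²) = -(-24)*0² = -(-24)*0 = -6*0 = 0)
(43 + (63 + X)/(32 + 25))*(-15) = (43 + (63 + 0)/(32 + 25))*(-15) = (43 + 63/57)*(-15) = (43 + 63*(1/57))*(-15) = (43 + 21/19)*(-15) = (838/19)*(-15) = -12570/19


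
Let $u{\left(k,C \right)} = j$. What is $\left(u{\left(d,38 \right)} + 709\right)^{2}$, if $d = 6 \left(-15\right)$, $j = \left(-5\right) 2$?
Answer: $488601$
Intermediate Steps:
$j = -10$
$d = -90$
$u{\left(k,C \right)} = -10$
$\left(u{\left(d,38 \right)} + 709\right)^{2} = \left(-10 + 709\right)^{2} = 699^{2} = 488601$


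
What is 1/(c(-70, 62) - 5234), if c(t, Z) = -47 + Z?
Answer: -1/5219 ≈ -0.00019161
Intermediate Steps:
1/(c(-70, 62) - 5234) = 1/((-47 + 62) - 5234) = 1/(15 - 5234) = 1/(-5219) = -1/5219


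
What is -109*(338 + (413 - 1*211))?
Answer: -58860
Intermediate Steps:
-109*(338 + (413 - 1*211)) = -109*(338 + (413 - 211)) = -109*(338 + 202) = -109*540 = -58860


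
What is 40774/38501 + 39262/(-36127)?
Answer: -38583964/1390925627 ≈ -0.027740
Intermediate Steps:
40774/38501 + 39262/(-36127) = 40774*(1/38501) + 39262*(-1/36127) = 40774/38501 - 39262/36127 = -38583964/1390925627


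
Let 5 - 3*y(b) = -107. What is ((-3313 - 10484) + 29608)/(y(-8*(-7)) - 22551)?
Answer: -47433/67541 ≈ -0.70228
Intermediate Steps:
y(b) = 112/3 (y(b) = 5/3 - ⅓*(-107) = 5/3 + 107/3 = 112/3)
((-3313 - 10484) + 29608)/(y(-8*(-7)) - 22551) = ((-3313 - 10484) + 29608)/(112/3 - 22551) = (-13797 + 29608)/(-67541/3) = 15811*(-3/67541) = -47433/67541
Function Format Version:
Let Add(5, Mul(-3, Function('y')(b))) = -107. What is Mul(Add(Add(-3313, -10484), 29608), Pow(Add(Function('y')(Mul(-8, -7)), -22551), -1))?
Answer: Rational(-47433, 67541) ≈ -0.70228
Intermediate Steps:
Function('y')(b) = Rational(112, 3) (Function('y')(b) = Add(Rational(5, 3), Mul(Rational(-1, 3), -107)) = Add(Rational(5, 3), Rational(107, 3)) = Rational(112, 3))
Mul(Add(Add(-3313, -10484), 29608), Pow(Add(Function('y')(Mul(-8, -7)), -22551), -1)) = Mul(Add(Add(-3313, -10484), 29608), Pow(Add(Rational(112, 3), -22551), -1)) = Mul(Add(-13797, 29608), Pow(Rational(-67541, 3), -1)) = Mul(15811, Rational(-3, 67541)) = Rational(-47433, 67541)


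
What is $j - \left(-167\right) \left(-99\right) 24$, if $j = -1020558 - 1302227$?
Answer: $-2719577$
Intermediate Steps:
$j = -2322785$ ($j = -1020558 - 1302227 = -2322785$)
$j - \left(-167\right) \left(-99\right) 24 = -2322785 - \left(-167\right) \left(-99\right) 24 = -2322785 - 16533 \cdot 24 = -2322785 - 396792 = -2719577$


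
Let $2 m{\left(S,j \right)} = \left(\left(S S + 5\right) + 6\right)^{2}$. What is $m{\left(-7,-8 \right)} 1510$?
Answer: $2718000$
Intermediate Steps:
$m{\left(S,j \right)} = \frac{\left(11 + S^{2}\right)^{2}}{2}$ ($m{\left(S,j \right)} = \frac{\left(\left(S S + 5\right) + 6\right)^{2}}{2} = \frac{\left(\left(S^{2} + 5\right) + 6\right)^{2}}{2} = \frac{\left(\left(5 + S^{2}\right) + 6\right)^{2}}{2} = \frac{\left(11 + S^{2}\right)^{2}}{2}$)
$m{\left(-7,-8 \right)} 1510 = \frac{\left(11 + \left(-7\right)^{2}\right)^{2}}{2} \cdot 1510 = \frac{\left(11 + 49\right)^{2}}{2} \cdot 1510 = \frac{60^{2}}{2} \cdot 1510 = \frac{1}{2} \cdot 3600 \cdot 1510 = 1800 \cdot 1510 = 2718000$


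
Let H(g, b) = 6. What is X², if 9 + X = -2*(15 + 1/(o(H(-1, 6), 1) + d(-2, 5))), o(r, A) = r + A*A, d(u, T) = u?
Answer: 38809/25 ≈ 1552.4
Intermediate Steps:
o(r, A) = r + A²
X = -197/5 (X = -9 - 2*(15 + 1/((6 + 1²) - 2)) = -9 - 2*(15 + 1/((6 + 1) - 2)) = -9 - 2*(15 + 1/(7 - 2)) = -9 - 2*(15 + 1/5) = -9 - 2*(15 + ⅕) = -9 - 2*76/5 = -9 - 152/5 = -197/5 ≈ -39.400)
X² = (-197/5)² = 38809/25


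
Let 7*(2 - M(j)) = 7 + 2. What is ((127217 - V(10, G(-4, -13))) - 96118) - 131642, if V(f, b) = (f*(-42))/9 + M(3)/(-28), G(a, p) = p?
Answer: -59091829/588 ≈ -1.0050e+5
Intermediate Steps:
M(j) = 5/7 (M(j) = 2 - (7 + 2)/7 = 2 - ⅐*9 = 2 - 9/7 = 5/7)
V(f, b) = -5/196 - 14*f/3 (V(f, b) = (f*(-42))/9 + (5/7)/(-28) = -42*f*(⅑) + (5/7)*(-1/28) = -14*f/3 - 5/196 = -5/196 - 14*f/3)
((127217 - V(10, G(-4, -13))) - 96118) - 131642 = ((127217 - (-5/196 - 14/3*10)) - 96118) - 131642 = ((127217 - (-5/196 - 140/3)) - 96118) - 131642 = ((127217 - 1*(-27455/588)) - 96118) - 131642 = ((127217 + 27455/588) - 96118) - 131642 = (74831051/588 - 96118) - 131642 = 18313667/588 - 131642 = -59091829/588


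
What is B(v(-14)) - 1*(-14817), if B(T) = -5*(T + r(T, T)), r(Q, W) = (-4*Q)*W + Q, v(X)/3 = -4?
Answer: 17817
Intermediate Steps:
v(X) = -12 (v(X) = 3*(-4) = -12)
r(Q, W) = Q - 4*Q*W (r(Q, W) = -4*Q*W + Q = Q - 4*Q*W)
B(T) = -5*T - 5*T*(1 - 4*T) (B(T) = -5*(T + T*(1 - 4*T)) = -5*T - 5*T*(1 - 4*T))
B(v(-14)) - 1*(-14817) = 10*(-12)*(-1 + 2*(-12)) - 1*(-14817) = 10*(-12)*(-1 - 24) + 14817 = 10*(-12)*(-25) + 14817 = 3000 + 14817 = 17817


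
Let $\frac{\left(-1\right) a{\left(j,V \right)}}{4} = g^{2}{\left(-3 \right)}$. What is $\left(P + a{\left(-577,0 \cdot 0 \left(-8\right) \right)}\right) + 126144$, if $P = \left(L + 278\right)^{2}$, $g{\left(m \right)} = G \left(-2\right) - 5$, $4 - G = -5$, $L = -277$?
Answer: $124029$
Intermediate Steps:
$G = 9$ ($G = 4 - -5 = 4 + 5 = 9$)
$g{\left(m \right)} = -23$ ($g{\left(m \right)} = 9 \left(-2\right) - 5 = -18 - 5 = -23$)
$a{\left(j,V \right)} = -2116$ ($a{\left(j,V \right)} = - 4 \left(-23\right)^{2} = \left(-4\right) 529 = -2116$)
$P = 1$ ($P = \left(-277 + 278\right)^{2} = 1^{2} = 1$)
$\left(P + a{\left(-577,0 \cdot 0 \left(-8\right) \right)}\right) + 126144 = \left(1 - 2116\right) + 126144 = -2115 + 126144 = 124029$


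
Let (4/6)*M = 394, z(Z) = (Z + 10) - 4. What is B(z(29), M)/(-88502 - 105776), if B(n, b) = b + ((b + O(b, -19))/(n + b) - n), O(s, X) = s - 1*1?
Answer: -49891/17374004 ≈ -0.0028716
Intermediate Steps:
O(s, X) = -1 + s (O(s, X) = s - 1 = -1 + s)
z(Z) = 6 + Z (z(Z) = (10 + Z) - 4 = 6 + Z)
M = 591 (M = (3/2)*394 = 591)
B(n, b) = b - n + (-1 + 2*b)/(b + n) (B(n, b) = b + ((b + (-1 + b))/(n + b) - n) = b + ((-1 + 2*b)/(b + n) - n) = b + (-n + (-1 + 2*b)/(b + n)) = b - n + (-1 + 2*b)/(b + n))
B(z(29), M)/(-88502 - 105776) = ((-1 + 591² - (6 + 29)² + 2*591)/(591 + (6 + 29)))/(-88502 - 105776) = ((-1 + 349281 - 1*35² + 1182)/(591 + 35))/(-194278) = ((-1 + 349281 - 1*1225 + 1182)/626)*(-1/194278) = ((-1 + 349281 - 1225 + 1182)/626)*(-1/194278) = ((1/626)*349237)*(-1/194278) = (349237/626)*(-1/194278) = -49891/17374004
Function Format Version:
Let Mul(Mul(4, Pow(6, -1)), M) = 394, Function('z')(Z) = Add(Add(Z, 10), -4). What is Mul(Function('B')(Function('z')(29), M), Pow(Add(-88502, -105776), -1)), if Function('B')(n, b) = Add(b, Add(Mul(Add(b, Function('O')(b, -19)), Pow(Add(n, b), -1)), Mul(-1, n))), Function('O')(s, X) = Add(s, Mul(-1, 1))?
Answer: Rational(-49891, 17374004) ≈ -0.0028716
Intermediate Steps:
Function('O')(s, X) = Add(-1, s) (Function('O')(s, X) = Add(s, -1) = Add(-1, s))
Function('z')(Z) = Add(6, Z) (Function('z')(Z) = Add(Add(10, Z), -4) = Add(6, Z))
M = 591 (M = Mul(Rational(3, 2), 394) = 591)
Function('B')(n, b) = Add(b, Mul(-1, n), Mul(Pow(Add(b, n), -1), Add(-1, Mul(2, b)))) (Function('B')(n, b) = Add(b, Add(Mul(Add(b, Add(-1, b)), Pow(Add(n, b), -1)), Mul(-1, n))) = Add(b, Add(Mul(Add(-1, Mul(2, b)), Pow(Add(b, n), -1)), Mul(-1, n))) = Add(b, Add(Mul(Pow(Add(b, n), -1), Add(-1, Mul(2, b))), Mul(-1, n))) = Add(b, Add(Mul(-1, n), Mul(Pow(Add(b, n), -1), Add(-1, Mul(2, b))))) = Add(b, Mul(-1, n), Mul(Pow(Add(b, n), -1), Add(-1, Mul(2, b)))))
Mul(Function('B')(Function('z')(29), M), Pow(Add(-88502, -105776), -1)) = Mul(Mul(Pow(Add(591, Add(6, 29)), -1), Add(-1, Pow(591, 2), Mul(-1, Pow(Add(6, 29), 2)), Mul(2, 591))), Pow(Add(-88502, -105776), -1)) = Mul(Mul(Pow(Add(591, 35), -1), Add(-1, 349281, Mul(-1, Pow(35, 2)), 1182)), Pow(-194278, -1)) = Mul(Mul(Pow(626, -1), Add(-1, 349281, Mul(-1, 1225), 1182)), Rational(-1, 194278)) = Mul(Mul(Rational(1, 626), Add(-1, 349281, -1225, 1182)), Rational(-1, 194278)) = Mul(Mul(Rational(1, 626), 349237), Rational(-1, 194278)) = Mul(Rational(349237, 626), Rational(-1, 194278)) = Rational(-49891, 17374004)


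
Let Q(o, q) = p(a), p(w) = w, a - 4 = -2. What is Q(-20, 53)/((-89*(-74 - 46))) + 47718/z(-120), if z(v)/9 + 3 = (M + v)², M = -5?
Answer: 14164151/41710740 ≈ 0.33958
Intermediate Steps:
a = 2 (a = 4 - 2 = 2)
Q(o, q) = 2
z(v) = -27 + 9*(-5 + v)²
Q(-20, 53)/((-89*(-74 - 46))) + 47718/z(-120) = 2/((-89*(-74 - 46))) + 47718/(-27 + 9*(-5 - 120)²) = 2/((-89*(-120))) + 47718/(-27 + 9*(-125)²) = 2/10680 + 47718/(-27 + 9*15625) = 2*(1/10680) + 47718/(-27 + 140625) = 1/5340 + 47718/140598 = 1/5340 + 47718*(1/140598) = 1/5340 + 2651/7811 = 14164151/41710740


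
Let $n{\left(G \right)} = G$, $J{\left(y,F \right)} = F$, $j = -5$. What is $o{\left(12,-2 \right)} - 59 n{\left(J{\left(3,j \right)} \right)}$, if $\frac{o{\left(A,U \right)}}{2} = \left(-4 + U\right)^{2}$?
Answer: $367$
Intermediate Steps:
$o{\left(A,U \right)} = 2 \left(-4 + U\right)^{2}$
$o{\left(12,-2 \right)} - 59 n{\left(J{\left(3,j \right)} \right)} = 2 \left(-4 - 2\right)^{2} - -295 = 2 \left(-6\right)^{2} + 295 = 2 \cdot 36 + 295 = 72 + 295 = 367$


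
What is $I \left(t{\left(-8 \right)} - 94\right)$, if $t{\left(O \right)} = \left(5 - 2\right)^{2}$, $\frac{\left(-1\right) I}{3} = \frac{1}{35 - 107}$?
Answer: $- \frac{85}{24} \approx -3.5417$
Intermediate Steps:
$I = \frac{1}{24}$ ($I = - \frac{3}{35 - 107} = - \frac{3}{-72} = \left(-3\right) \left(- \frac{1}{72}\right) = \frac{1}{24} \approx 0.041667$)
$t{\left(O \right)} = 9$ ($t{\left(O \right)} = 3^{2} = 9$)
$I \left(t{\left(-8 \right)} - 94\right) = \frac{9 - 94}{24} = \frac{1}{24} \left(-85\right) = - \frac{85}{24}$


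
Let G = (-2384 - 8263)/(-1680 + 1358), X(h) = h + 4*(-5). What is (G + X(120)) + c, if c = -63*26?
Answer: -69227/46 ≈ -1504.9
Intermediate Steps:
X(h) = -20 + h (X(h) = h - 20 = -20 + h)
G = 1521/46 (G = -10647/(-322) = -10647*(-1/322) = 1521/46 ≈ 33.065)
c = -1638
(G + X(120)) + c = (1521/46 + (-20 + 120)) - 1638 = (1521/46 + 100) - 1638 = 6121/46 - 1638 = -69227/46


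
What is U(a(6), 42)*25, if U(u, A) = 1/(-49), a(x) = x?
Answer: -25/49 ≈ -0.51020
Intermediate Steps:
U(u, A) = -1/49
U(a(6), 42)*25 = -1/49*25 = -25/49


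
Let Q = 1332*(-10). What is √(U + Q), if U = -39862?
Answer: I*√53182 ≈ 230.61*I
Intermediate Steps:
Q = -13320
√(U + Q) = √(-39862 - 13320) = √(-53182) = I*√53182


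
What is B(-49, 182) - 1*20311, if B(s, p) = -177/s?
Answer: -995062/49 ≈ -20307.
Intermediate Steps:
B(-49, 182) - 1*20311 = -177/(-49) - 1*20311 = -177*(-1/49) - 20311 = 177/49 - 20311 = -995062/49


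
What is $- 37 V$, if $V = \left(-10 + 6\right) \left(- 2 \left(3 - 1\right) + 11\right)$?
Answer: $1036$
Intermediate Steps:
$V = -28$ ($V = - 4 \left(\left(-2\right) 2 + 11\right) = - 4 \left(-4 + 11\right) = \left(-4\right) 7 = -28$)
$- 37 V = \left(-37\right) \left(-28\right) = 1036$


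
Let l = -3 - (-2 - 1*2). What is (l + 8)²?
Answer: 81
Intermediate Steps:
l = 1 (l = -3 - (-2 - 2) = -3 - 1*(-4) = -3 + 4 = 1)
(l + 8)² = (1 + 8)² = 9² = 81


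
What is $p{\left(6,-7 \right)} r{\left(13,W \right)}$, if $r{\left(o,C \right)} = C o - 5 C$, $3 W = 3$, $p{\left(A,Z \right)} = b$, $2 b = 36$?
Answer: $144$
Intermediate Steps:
$b = 18$ ($b = \frac{1}{2} \cdot 36 = 18$)
$p{\left(A,Z \right)} = 18$
$W = 1$ ($W = \frac{1}{3} \cdot 3 = 1$)
$r{\left(o,C \right)} = - 5 C + C o$
$p{\left(6,-7 \right)} r{\left(13,W \right)} = 18 \cdot 1 \left(-5 + 13\right) = 18 \cdot 1 \cdot 8 = 18 \cdot 8 = 144$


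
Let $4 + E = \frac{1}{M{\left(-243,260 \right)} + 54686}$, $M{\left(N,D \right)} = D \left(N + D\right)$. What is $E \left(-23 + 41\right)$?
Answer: $- \frac{709269}{9851} \approx -72.0$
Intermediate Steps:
$M{\left(N,D \right)} = D \left(D + N\right)$
$E = - \frac{236423}{59106}$ ($E = -4 + \frac{1}{260 \left(260 - 243\right) + 54686} = -4 + \frac{1}{260 \cdot 17 + 54686} = -4 + \frac{1}{4420 + 54686} = -4 + \frac{1}{59106} = - \frac{236423}{59106} \approx -4.0$)
$E \left(-23 + 41\right) = - \frac{236423 \left(-23 + 41\right)}{59106} = \left(- \frac{236423}{59106}\right) 18 = - \frac{709269}{9851}$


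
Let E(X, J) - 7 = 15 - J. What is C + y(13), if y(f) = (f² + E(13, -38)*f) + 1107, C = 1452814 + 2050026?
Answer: 3504896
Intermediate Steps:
E(X, J) = 22 - J (E(X, J) = 7 + (15 - J) = 22 - J)
C = 3502840
y(f) = 1107 + f² + 60*f (y(f) = (f² + (22 - 1*(-38))*f) + 1107 = (f² + (22 + 38)*f) + 1107 = (f² + 60*f) + 1107 = 1107 + f² + 60*f)
C + y(13) = 3502840 + (1107 + 13² + 60*13) = 3502840 + (1107 + 169 + 780) = 3502840 + 2056 = 3504896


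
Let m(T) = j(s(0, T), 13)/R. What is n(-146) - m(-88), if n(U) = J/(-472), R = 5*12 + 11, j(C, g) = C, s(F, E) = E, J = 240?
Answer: 3062/4189 ≈ 0.73096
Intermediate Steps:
R = 71 (R = 60 + 11 = 71)
n(U) = -30/59 (n(U) = 240/(-472) = 240*(-1/472) = -30/59)
m(T) = T/71
n(-146) - m(-88) = -30/59 - (-88)/71 = -30/59 - 1*(-88/71) = -30/59 + 88/71 = 3062/4189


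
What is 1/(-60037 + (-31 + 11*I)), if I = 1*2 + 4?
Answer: -1/60002 ≈ -1.6666e-5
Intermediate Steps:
I = 6 (I = 2 + 4 = 6)
1/(-60037 + (-31 + 11*I)) = 1/(-60037 + (-31 + 11*6)) = 1/(-60037 + (-31 + 66)) = 1/(-60037 + 35) = 1/(-60002) = -1/60002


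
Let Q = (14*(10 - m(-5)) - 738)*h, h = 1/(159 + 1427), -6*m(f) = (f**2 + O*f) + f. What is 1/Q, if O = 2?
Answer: -2379/862 ≈ -2.7599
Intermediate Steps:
m(f) = -f/2 - f**2/6 (m(f) = -((f**2 + 2*f) + f)/6 = -(f**2 + 3*f)/6 = -f/2 - f**2/6)
h = 1/1586 ≈ 0.00063052
Q = -862/2379 (Q = (14*(10 - (-1)*(-5)*(3 - 5)/6) - 738)*(1/1586) = (14*(10 - (-1)*(-5)*(-2)/6) - 738)*(1/1586) = (14*(10 - 1*(-5/3)) - 738)*(1/1586) = (14*(10 + 5/3) - 738)*(1/1586) = (14*(35/3) - 738)*(1/1586) = (490/3 - 738)*(1/1586) = -1724/3*1/1586 = -862/2379 ≈ -0.36234)
1/Q = 1/(-862/2379) = -2379/862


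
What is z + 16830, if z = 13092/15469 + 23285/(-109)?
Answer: 28018647793/1686121 ≈ 16617.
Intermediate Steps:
z = -358768637/1686121 (z = 13092*(1/15469) + 23285*(-1/109) = 13092/15469 - 23285/109 = -358768637/1686121 ≈ -212.78)
z + 16830 = -358768637/1686121 + 16830 = 28018647793/1686121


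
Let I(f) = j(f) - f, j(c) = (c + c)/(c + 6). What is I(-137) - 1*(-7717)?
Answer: 1029148/131 ≈ 7856.1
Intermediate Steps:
j(c) = 2*c/(6 + c) (j(c) = (2*c)/(6 + c) = 2*c/(6 + c))
I(f) = -f + 2*f/(6 + f) (I(f) = 2*f/(6 + f) - f = -f + 2*f/(6 + f))
I(-137) - 1*(-7717) = -137*(-4 - 1*(-137))/(6 - 137) - 1*(-7717) = -137*(-4 + 137)/(-131) + 7717 = -137*(-1/131)*133 + 7717 = 18221/131 + 7717 = 1029148/131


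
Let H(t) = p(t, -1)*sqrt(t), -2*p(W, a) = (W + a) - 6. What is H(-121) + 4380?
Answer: 4380 + 704*I ≈ 4380.0 + 704.0*I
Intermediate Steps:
p(W, a) = 3 - W/2 - a/2 (p(W, a) = -((W + a) - 6)/2 = -(-6 + W + a)/2 = 3 - W/2 - a/2)
H(t) = sqrt(t)*(7/2 - t/2) (H(t) = (3 - t/2 - 1/2*(-1))*sqrt(t) = (3 - t/2 + 1/2)*sqrt(t) = (7/2 - t/2)*sqrt(t) = sqrt(t)*(7/2 - t/2))
H(-121) + 4380 = sqrt(-121)*(7 - 1*(-121))/2 + 4380 = (11*I)*(7 + 121)/2 + 4380 = (1/2)*(11*I)*128 + 4380 = 704*I + 4380 = 4380 + 704*I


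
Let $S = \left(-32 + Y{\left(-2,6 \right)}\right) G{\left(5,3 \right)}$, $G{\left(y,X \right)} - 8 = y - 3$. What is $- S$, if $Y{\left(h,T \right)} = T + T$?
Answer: $200$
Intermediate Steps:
$Y{\left(h,T \right)} = 2 T$
$G{\left(y,X \right)} = 5 + y$ ($G{\left(y,X \right)} = 8 + \left(y - 3\right) = 8 + \left(-3 + y\right) = 5 + y$)
$S = -200$ ($S = \left(-32 + 2 \cdot 6\right) \left(5 + 5\right) = \left(-32 + 12\right) 10 = \left(-20\right) 10 = -200$)
$- S = \left(-1\right) \left(-200\right) = 200$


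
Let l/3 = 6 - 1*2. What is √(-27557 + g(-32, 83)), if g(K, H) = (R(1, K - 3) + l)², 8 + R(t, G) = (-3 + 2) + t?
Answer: I*√27541 ≈ 165.95*I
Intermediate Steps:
R(t, G) = -9 + t (R(t, G) = -8 + ((-3 + 2) + t) = -8 + (-1 + t) = -9 + t)
l = 12 (l = 3*(6 - 1*2) = 3*(6 - 2) = 3*4 = 12)
g(K, H) = 16 (g(K, H) = ((-9 + 1) + 12)² = (-8 + 12)² = 4² = 16)
√(-27557 + g(-32, 83)) = √(-27557 + 16) = √(-27541) = I*√27541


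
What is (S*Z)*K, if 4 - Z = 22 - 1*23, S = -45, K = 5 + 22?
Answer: -6075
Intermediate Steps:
K = 27
Z = 5 (Z = 4 - (22 - 1*23) = 4 - (22 - 23) = 4 - 1*(-1) = 4 + 1 = 5)
(S*Z)*K = -45*5*27 = -225*27 = -6075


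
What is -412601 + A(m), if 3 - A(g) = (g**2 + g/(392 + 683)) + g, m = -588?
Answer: -814584962/1075 ≈ -7.5775e+5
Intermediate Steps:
A(g) = 3 - g**2 - 1076*g/1075 (A(g) = 3 - ((g**2 + g/(392 + 683)) + g) = 3 - ((g**2 + g/1075) + g) = 3 - (g**2 + 1076*g/1075) = 3 + (-g**2 - 1076*g/1075) = 3 - g**2 - 1076*g/1075)
-412601 + A(m) = -412601 + (3 - 1*(-588)**2 - 1076/1075*(-588)) = -412601 + (3 - 1*345744 + 632688/1075) = -412601 + (3 - 345744 + 632688/1075) = -412601 - 371038887/1075 = -814584962/1075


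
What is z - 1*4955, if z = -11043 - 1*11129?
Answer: -27127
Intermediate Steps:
z = -22172 (z = -11043 - 11129 = -22172)
z - 1*4955 = -22172 - 1*4955 = -22172 - 4955 = -27127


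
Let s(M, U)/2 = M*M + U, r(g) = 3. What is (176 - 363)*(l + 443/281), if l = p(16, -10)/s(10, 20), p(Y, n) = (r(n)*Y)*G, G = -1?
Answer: -361658/1405 ≈ -257.41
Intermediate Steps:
s(M, U) = 2*U + 2*M² (s(M, U) = 2*(M*M + U) = 2*(M² + U) = 2*(U + M²) = 2*U + 2*M²)
p(Y, n) = -3*Y (p(Y, n) = (3*Y)*(-1) = -3*Y)
l = -⅕ (l = (-3*16)/(2*20 + 2*10²) = -48/(40 + 2*100) = -48/(40 + 200) = -48/240 = -48*1/240 = -⅕ ≈ -0.20000)
(176 - 363)*(l + 443/281) = (176 - 363)*(-⅕ + 443/281) = -187*(-⅕ + 443*(1/281)) = -187*(-⅕ + 443/281) = -187*1934/1405 = -361658/1405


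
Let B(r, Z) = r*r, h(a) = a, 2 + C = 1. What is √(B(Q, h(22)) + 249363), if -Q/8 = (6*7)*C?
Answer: 3*√40251 ≈ 601.88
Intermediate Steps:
C = -1 (C = -2 + 1 = -1)
Q = 336 (Q = -8*6*7*(-1) = -336*(-1) = -8*(-42) = 336)
B(r, Z) = r²
√(B(Q, h(22)) + 249363) = √(336² + 249363) = √(112896 + 249363) = √362259 = 3*√40251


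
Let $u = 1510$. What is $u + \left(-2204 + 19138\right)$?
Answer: $18444$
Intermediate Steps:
$u + \left(-2204 + 19138\right) = 1510 + \left(-2204 + 19138\right) = 1510 + 16934 = 18444$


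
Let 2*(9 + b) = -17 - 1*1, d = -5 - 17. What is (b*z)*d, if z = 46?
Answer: 18216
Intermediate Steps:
d = -22
b = -18 (b = -9 + (-17 - 1*1)/2 = -9 + (-17 - 1)/2 = -9 + (1/2)*(-18) = -9 - 9 = -18)
(b*z)*d = -18*46*(-22) = -828*(-22) = 18216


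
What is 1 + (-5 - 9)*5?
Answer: -69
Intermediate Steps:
1 + (-5 - 9)*5 = 1 - 14*5 = 1 - 70 = -69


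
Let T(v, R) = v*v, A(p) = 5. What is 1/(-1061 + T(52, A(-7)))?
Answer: 1/1643 ≈ 0.00060864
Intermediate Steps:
T(v, R) = v²
1/(-1061 + T(52, A(-7))) = 1/(-1061 + 52²) = 1/(-1061 + 2704) = 1/1643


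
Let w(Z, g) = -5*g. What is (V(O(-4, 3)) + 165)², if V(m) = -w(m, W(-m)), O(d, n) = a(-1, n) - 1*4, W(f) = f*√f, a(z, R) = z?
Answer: 30350 + 8250*√5 ≈ 48798.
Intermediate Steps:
W(f) = f^(3/2)
O(d, n) = -5 (O(d, n) = -1 - 1*4 = -1 - 4 = -5)
V(m) = 5*(-m)^(3/2) (V(m) = -(-5)*(-m)^(3/2) = 5*(-m)^(3/2))
(V(O(-4, 3)) + 165)² = (5*(-1*(-5))^(3/2) + 165)² = (5*5^(3/2) + 165)² = (5*(5*√5) + 165)² = (25*√5 + 165)² = (165 + 25*√5)²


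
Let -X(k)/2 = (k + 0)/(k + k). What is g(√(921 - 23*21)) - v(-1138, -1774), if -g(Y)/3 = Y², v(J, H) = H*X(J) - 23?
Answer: -3065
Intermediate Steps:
X(k) = -1 (X(k) = -2*(k + 0)/(k + k) = -2*k/(2*k) = -2*k*1/(2*k) = -2*½ = -1)
v(J, H) = -23 - H (v(J, H) = H*(-1) - 23 = -H - 23 = -23 - H)
g(Y) = -3*Y²
g(√(921 - 23*21)) - v(-1138, -1774) = -3*(√(921 - 23*21))² - (-23 - 1*(-1774)) = -3*(√(921 - 483))² - (-23 + 1774) = -3*(√438)² - 1*1751 = -3*438 - 1751 = -1314 - 1751 = -3065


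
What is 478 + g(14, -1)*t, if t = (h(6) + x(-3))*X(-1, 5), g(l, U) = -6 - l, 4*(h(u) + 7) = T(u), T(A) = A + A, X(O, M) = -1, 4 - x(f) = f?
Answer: 538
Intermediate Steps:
x(f) = 4 - f
T(A) = 2*A
h(u) = -7 + u/2 (h(u) = -7 + (2*u)/4 = -7 + u/2)
t = -3 (t = ((-7 + (½)*6) + (4 - 1*(-3)))*(-1) = ((-7 + 3) + (4 + 3))*(-1) = (-4 + 7)*(-1) = 3*(-1) = -3)
478 + g(14, -1)*t = 478 + (-6 - 1*14)*(-3) = 478 + (-6 - 14)*(-3) = 478 - 20*(-3) = 478 + 60 = 538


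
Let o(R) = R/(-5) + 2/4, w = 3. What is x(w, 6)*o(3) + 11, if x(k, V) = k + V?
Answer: 101/10 ≈ 10.100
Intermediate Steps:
x(k, V) = V + k
o(R) = 1/2 - R/5 (o(R) = R*(-1/5) + 2*(1/4) = -R/5 + 1/2 = 1/2 - R/5)
x(w, 6)*o(3) + 11 = (6 + 3)*(1/2 - 1/5*3) + 11 = 9*(1/2 - 3/5) + 11 = 9*(-1/10) + 11 = -9/10 + 11 = 101/10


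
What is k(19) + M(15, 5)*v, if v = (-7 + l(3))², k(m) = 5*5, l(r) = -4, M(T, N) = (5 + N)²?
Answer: 12125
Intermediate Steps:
k(m) = 25
v = 121 (v = (-7 - 4)² = (-11)² = 121)
k(19) + M(15, 5)*v = 25 + (5 + 5)²*121 = 25 + 10²*121 = 25 + 100*121 = 25 + 12100 = 12125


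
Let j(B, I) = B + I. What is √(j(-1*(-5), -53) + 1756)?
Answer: 2*√427 ≈ 41.328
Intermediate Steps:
√(j(-1*(-5), -53) + 1756) = √((-1*(-5) - 53) + 1756) = √((5 - 53) + 1756) = √(-48 + 1756) = √1708 = 2*√427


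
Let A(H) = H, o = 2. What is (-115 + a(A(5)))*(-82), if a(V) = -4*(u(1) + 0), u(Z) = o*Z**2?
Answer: 10086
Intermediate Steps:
u(Z) = 2*Z**2
a(V) = -8 (a(V) = -4*(2*1**2 + 0) = -4*(2*1 + 0) = -4*(2 + 0) = -4*2 = -8)
(-115 + a(A(5)))*(-82) = (-115 - 8)*(-82) = -123*(-82) = 10086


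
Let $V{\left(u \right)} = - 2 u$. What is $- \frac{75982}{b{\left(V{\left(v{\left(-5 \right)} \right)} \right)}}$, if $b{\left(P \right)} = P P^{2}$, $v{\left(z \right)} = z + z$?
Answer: $- \frac{37991}{4000} \approx -9.4977$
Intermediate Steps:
$v{\left(z \right)} = 2 z$
$b{\left(P \right)} = P^{3}$
$- \frac{75982}{b{\left(V{\left(v{\left(-5 \right)} \right)} \right)}} = - \frac{75982}{\left(- 2 \cdot 2 \left(-5\right)\right)^{3}} = - \frac{75982}{\left(\left(-2\right) \left(-10\right)\right)^{3}} = - \frac{75982}{20^{3}} = - \frac{75982}{8000} = \left(-75982\right) \frac{1}{8000} = - \frac{37991}{4000}$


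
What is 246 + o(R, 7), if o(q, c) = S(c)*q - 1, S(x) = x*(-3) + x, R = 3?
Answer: 203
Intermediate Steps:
S(x) = -2*x (S(x) = -3*x + x = -2*x)
o(q, c) = -1 - 2*c*q (o(q, c) = (-2*c)*q - 1 = -2*c*q - 1 = -1 - 2*c*q)
246 + o(R, 7) = 246 + (-1 - 2*7*3) = 246 + (-1 - 42) = 246 - 43 = 203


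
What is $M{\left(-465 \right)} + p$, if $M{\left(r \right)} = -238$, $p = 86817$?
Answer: $86579$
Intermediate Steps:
$M{\left(-465 \right)} + p = -238 + 86817 = 86579$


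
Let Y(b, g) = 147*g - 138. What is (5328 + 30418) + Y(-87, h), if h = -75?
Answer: 24583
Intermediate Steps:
Y(b, g) = -138 + 147*g
(5328 + 30418) + Y(-87, h) = (5328 + 30418) + (-138 + 147*(-75)) = 35746 + (-138 - 11025) = 35746 - 11163 = 24583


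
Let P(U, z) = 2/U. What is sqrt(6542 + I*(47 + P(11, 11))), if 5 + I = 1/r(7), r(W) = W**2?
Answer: sqrt(37394522)/77 ≈ 79.417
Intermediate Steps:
I = -244/49 (I = -5 + 1/(7**2) = -5 + 1/49 = -244/49 ≈ -4.9796)
sqrt(6542 + I*(47 + P(11, 11))) = sqrt(6542 - 244*(47 + 2/11)/49) = sqrt(6542 - 244/49*519/11) = sqrt(6542 - 126636/539) = sqrt(3399502/539) = sqrt(37394522)/77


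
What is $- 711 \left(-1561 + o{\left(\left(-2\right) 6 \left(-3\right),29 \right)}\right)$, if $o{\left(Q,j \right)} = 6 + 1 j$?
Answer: $1084986$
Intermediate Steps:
$o{\left(Q,j \right)} = 6 + j$
$- 711 \left(-1561 + o{\left(\left(-2\right) 6 \left(-3\right),29 \right)}\right) = - 711 \left(-1561 + \left(6 + 29\right)\right) = - 711 \left(-1561 + 35\right) = \left(-711\right) \left(-1526\right) = 1084986$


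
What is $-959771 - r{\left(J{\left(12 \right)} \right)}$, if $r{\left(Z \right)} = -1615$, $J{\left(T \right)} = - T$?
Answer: $-958156$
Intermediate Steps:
$-959771 - r{\left(J{\left(12 \right)} \right)} = -959771 - -1615 = -959771 + 1615 = -958156$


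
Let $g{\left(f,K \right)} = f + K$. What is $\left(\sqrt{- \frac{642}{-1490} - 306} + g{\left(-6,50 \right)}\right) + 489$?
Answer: $533 + \frac{i \sqrt{169598505}}{745} \approx 533.0 + 17.481 i$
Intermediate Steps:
$g{\left(f,K \right)} = K + f$
$\left(\sqrt{- \frac{642}{-1490} - 306} + g{\left(-6,50 \right)}\right) + 489 = \left(\sqrt{- \frac{642}{-1490} - 306} + \left(50 - 6\right)\right) + 489 = \left(\sqrt{\left(-642\right) \left(- \frac{1}{1490}\right) - 306} + 44\right) + 489 = \left(\sqrt{\frac{321}{745} - 306} + 44\right) + 489 = \left(\sqrt{- \frac{227649}{745}} + 44\right) + 489 = \left(\frac{i \sqrt{169598505}}{745} + 44\right) + 489 = \left(44 + \frac{i \sqrt{169598505}}{745}\right) + 489 = 533 + \frac{i \sqrt{169598505}}{745}$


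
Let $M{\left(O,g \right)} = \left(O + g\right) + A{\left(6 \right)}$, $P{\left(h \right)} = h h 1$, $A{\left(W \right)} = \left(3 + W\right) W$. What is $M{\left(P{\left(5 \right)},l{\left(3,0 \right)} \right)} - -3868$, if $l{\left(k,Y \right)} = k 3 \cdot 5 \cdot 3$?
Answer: $4082$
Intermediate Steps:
$A{\left(W \right)} = W \left(3 + W\right)$
$P{\left(h \right)} = h^{2}$ ($P{\left(h \right)} = h^{2} \cdot 1 = h^{2}$)
$l{\left(k,Y \right)} = 45 k$ ($l{\left(k,Y \right)} = k 15 \cdot 3 = k 45 = 45 k$)
$M{\left(O,g \right)} = 54 + O + g$ ($M{\left(O,g \right)} = \left(O + g\right) + 6 \left(3 + 6\right) = \left(O + g\right) + 6 \cdot 9 = \left(O + g\right) + 54 = 54 + O + g$)
$M{\left(P{\left(5 \right)},l{\left(3,0 \right)} \right)} - -3868 = \left(54 + 5^{2} + 45 \cdot 3\right) - -3868 = \left(54 + 25 + 135\right) + 3868 = 214 + 3868 = 4082$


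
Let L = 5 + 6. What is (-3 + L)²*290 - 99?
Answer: 18461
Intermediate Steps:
L = 11
(-3 + L)²*290 - 99 = (-3 + 11)²*290 - 99 = 8²*290 - 99 = 64*290 - 99 = 18560 - 99 = 18461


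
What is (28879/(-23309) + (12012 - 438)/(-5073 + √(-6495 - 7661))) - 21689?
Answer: -13019736048094018/600194745865 - 23148*I*√3539/25749485 ≈ -21693.0 - 0.053479*I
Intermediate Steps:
(28879/(-23309) + (12012 - 438)/(-5073 + √(-6495 - 7661))) - 21689 = (28879*(-1/23309) + 11574/(-5073 + √(-14156))) - 21689 = (-28879/23309 + 11574/(-5073 + 2*I*√3539)) - 21689 = -505577780/23309 + 11574/(-5073 + 2*I*√3539)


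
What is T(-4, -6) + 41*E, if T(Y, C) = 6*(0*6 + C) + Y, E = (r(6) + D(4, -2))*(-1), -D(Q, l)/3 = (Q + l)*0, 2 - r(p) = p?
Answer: 124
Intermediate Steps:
r(p) = 2 - p
D(Q, l) = 0 (D(Q, l) = -3*(Q + l)*0 = -3*0 = 0)
E = 4 (E = ((2 - 1*6) + 0)*(-1) = ((2 - 6) + 0)*(-1) = (-4 + 0)*(-1) = -4*(-1) = 4)
T(Y, C) = Y + 6*C (T(Y, C) = 6*(0 + C) + Y = 6*C + Y = Y + 6*C)
T(-4, -6) + 41*E = (-4 + 6*(-6)) + 41*4 = (-4 - 36) + 164 = -40 + 164 = 124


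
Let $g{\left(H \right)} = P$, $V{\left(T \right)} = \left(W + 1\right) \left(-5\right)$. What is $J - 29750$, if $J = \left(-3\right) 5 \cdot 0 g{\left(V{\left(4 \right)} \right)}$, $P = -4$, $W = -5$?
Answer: $-29750$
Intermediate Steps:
$V{\left(T \right)} = 20$ ($V{\left(T \right)} = \left(-5 + 1\right) \left(-5\right) = \left(-4\right) \left(-5\right) = 20$)
$g{\left(H \right)} = -4$
$J = 0$ ($J = \left(-3\right) 5 \cdot 0 \left(-4\right) = \left(-15\right) 0 \left(-4\right) = 0 \left(-4\right) = 0$)
$J - 29750 = 0 - 29750 = -29750$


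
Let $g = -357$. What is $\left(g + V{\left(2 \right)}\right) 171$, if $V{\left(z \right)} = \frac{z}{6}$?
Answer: $-60990$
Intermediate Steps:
$V{\left(z \right)} = \frac{z}{6}$ ($V{\left(z \right)} = z \frac{1}{6} = \frac{z}{6}$)
$\left(g + V{\left(2 \right)}\right) 171 = \left(-357 + \frac{1}{6} \cdot 2\right) 171 = \left(-357 + \frac{1}{3}\right) 171 = \left(- \frac{1070}{3}\right) 171 = -60990$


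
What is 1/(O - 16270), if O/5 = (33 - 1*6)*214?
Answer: 1/12620 ≈ 7.9239e-5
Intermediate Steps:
O = 28890 (O = 5*((33 - 1*6)*214) = 5*((33 - 6)*214) = 5*(27*214) = 5*5778 = 28890)
1/(O - 16270) = 1/(28890 - 16270) = 1/12620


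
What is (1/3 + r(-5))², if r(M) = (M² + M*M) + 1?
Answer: 23716/9 ≈ 2635.1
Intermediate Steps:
r(M) = 1 + 2*M² (r(M) = (M² + M²) + 1 = 2*M² + 1 = 1 + 2*M²)
(1/3 + r(-5))² = (1/3 + (1 + 2*(-5)²))² = (⅓ + (1 + 2*25))² = (⅓ + (1 + 50))² = (⅓ + 51)² = (154/3)² = 23716/9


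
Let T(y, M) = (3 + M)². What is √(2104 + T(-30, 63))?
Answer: 2*√1615 ≈ 80.374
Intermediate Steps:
√(2104 + T(-30, 63)) = √(2104 + (3 + 63)²) = √(2104 + 66²) = √(2104 + 4356) = √6460 = 2*√1615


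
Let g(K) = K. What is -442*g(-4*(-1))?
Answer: -1768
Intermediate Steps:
-442*g(-4*(-1)) = -(-1768)*(-1) = -442*4 = -1768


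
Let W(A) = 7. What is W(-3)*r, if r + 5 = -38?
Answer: -301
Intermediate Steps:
r = -43 (r = -5 - 38 = -43)
W(-3)*r = 7*(-43) = -301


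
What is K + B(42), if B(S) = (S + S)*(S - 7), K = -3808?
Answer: -868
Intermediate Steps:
B(S) = 2*S*(-7 + S) (B(S) = (2*S)*(-7 + S) = 2*S*(-7 + S))
K + B(42) = -3808 + 2*42*(-7 + 42) = -3808 + 2*42*35 = -3808 + 2940 = -868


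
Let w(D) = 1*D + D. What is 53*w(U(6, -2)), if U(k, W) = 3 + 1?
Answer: 424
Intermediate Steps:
U(k, W) = 4
w(D) = 2*D (w(D) = D + D = 2*D)
53*w(U(6, -2)) = 53*(2*4) = 53*8 = 424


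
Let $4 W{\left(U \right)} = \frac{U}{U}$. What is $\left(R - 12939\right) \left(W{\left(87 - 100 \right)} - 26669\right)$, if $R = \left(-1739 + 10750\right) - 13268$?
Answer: $458595825$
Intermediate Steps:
$W{\left(U \right)} = \frac{1}{4}$ ($W{\left(U \right)} = \frac{U \frac{1}{U}}{4} = \frac{1}{4} \cdot 1 = \frac{1}{4}$)
$R = -4257$ ($R = 9011 - 13268 = -4257$)
$\left(R - 12939\right) \left(W{\left(87 - 100 \right)} - 26669\right) = \left(-4257 - 12939\right) \left(\frac{1}{4} - 26669\right) = \left(-17196\right) \left(- \frac{106675}{4}\right) = 458595825$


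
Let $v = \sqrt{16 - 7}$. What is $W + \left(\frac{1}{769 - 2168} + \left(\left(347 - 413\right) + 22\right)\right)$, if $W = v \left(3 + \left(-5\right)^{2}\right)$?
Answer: $\frac{55959}{1399} \approx 39.999$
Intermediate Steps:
$v = 3$ ($v = \sqrt{9} = 3$)
$W = 84$ ($W = 3 \left(3 + \left(-5\right)^{2}\right) = 3 \left(3 + 25\right) = 3 \cdot 28 = 84$)
$W + \left(\frac{1}{769 - 2168} + \left(\left(347 - 413\right) + 22\right)\right) = 84 + \left(\frac{1}{769 - 2168} + \left(\left(347 - 413\right) + 22\right)\right) = 84 + \left(\frac{1}{-1399} + \left(-66 + 22\right)\right) = 84 - \frac{61557}{1399} = \frac{55959}{1399}$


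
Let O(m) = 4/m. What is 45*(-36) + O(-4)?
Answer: -1621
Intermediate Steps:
45*(-36) + O(-4) = 45*(-36) + 4/(-4) = -1620 + 4*(-¼) = -1620 - 1 = -1621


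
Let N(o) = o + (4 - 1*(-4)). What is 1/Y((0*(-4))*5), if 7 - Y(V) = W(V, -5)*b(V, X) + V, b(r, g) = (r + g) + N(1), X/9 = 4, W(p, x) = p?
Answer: ⅐ ≈ 0.14286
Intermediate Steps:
X = 36 (X = 9*4 = 36)
N(o) = 8 + o (N(o) = o + (4 + 4) = o + 8 = 8 + o)
b(r, g) = 9 + g + r (b(r, g) = (r + g) + (8 + 1) = (g + r) + 9 = 9 + g + r)
Y(V) = 7 - V - V*(45 + V) (Y(V) = 7 - (V*(9 + 36 + V) + V) = 7 - (V*(45 + V) + V) = 7 - (V + V*(45 + V)) = 7 + (-V - V*(45 + V)) = 7 - V - V*(45 + V))
1/Y((0*(-4))*5) = 1/(7 - 0*(-4)*5 - (0*(-4))*5*(45 + (0*(-4))*5)) = 1/(7 - 0*5 - 0*5*(45 + 0*5)) = 1/(7 - 1*0 - 1*0*(45 + 0)) = 1/(7 + 0 - 1*0*45) = 1/(7 + 0 + 0) = 1/7 = ⅐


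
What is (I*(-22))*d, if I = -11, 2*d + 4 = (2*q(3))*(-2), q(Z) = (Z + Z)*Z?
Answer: -9196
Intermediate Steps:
q(Z) = 2*Z**2 (q(Z) = (2*Z)*Z = 2*Z**2)
d = -38 (d = -2 + ((2*(2*3**2))*(-2))/2 = -2 + ((2*(2*9))*(-2))/2 = -2 + ((2*18)*(-2))/2 = -2 + (36*(-2))/2 = -2 + (1/2)*(-72) = -2 - 36 = -38)
(I*(-22))*d = -11*(-22)*(-38) = 242*(-38) = -9196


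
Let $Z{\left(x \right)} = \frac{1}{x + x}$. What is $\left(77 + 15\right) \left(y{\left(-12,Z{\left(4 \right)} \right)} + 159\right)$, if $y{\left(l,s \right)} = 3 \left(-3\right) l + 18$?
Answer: $26220$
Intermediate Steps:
$Z{\left(x \right)} = \frac{1}{2 x}$
$y{\left(l,s \right)} = 18 - 9 l$ ($y{\left(l,s \right)} = - 9 l + 18 = 18 - 9 l$)
$\left(77 + 15\right) \left(y{\left(-12,Z{\left(4 \right)} \right)} + 159\right) = \left(77 + 15\right) \left(\left(18 - -108\right) + 159\right) = 92 \left(\left(18 + 108\right) + 159\right) = 92 \left(126 + 159\right) = 92 \cdot 285 = 26220$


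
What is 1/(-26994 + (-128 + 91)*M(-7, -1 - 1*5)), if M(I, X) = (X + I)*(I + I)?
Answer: -1/33728 ≈ -2.9649e-5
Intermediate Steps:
M(I, X) = 2*I*(I + X) (M(I, X) = (I + X)*(2*I) = 2*I*(I + X))
1/(-26994 + (-128 + 91)*M(-7, -1 - 1*5)) = 1/(-26994 + (-128 + 91)*(2*(-7)*(-7 + (-1 - 1*5)))) = 1/(-26994 - 74*(-7)*(-7 + (-1 - 5))) = 1/(-26994 - 74*(-7)*(-7 - 6)) = 1/(-26994 - 74*(-7)*(-13)) = 1/(-26994 - 37*182) = 1/(-26994 - 6734) = 1/(-33728) = -1/33728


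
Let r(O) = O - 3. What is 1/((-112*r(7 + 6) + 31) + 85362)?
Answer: 1/84273 ≈ 1.1866e-5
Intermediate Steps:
r(O) = -3 + O
1/((-112*r(7 + 6) + 31) + 85362) = 1/((-112*(-3 + (7 + 6)) + 31) + 85362) = 1/((-112*(-3 + 13) + 31) + 85362) = 1/((-112*10 + 31) + 85362) = 1/((-1120 + 31) + 85362) = 1/(-1089 + 85362) = 1/84273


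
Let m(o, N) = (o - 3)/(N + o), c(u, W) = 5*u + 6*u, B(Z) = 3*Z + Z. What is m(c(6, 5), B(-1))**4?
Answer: 15752961/14776336 ≈ 1.0661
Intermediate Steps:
B(Z) = 4*Z
c(u, W) = 11*u
m(o, N) = (-3 + o)/(N + o)
m(c(6, 5), B(-1))**4 = ((-3 + 11*6)/(4*(-1) + 11*6))**4 = ((-3 + 66)/(-4 + 66))**4 = (63/62)**4 = 15752961/14776336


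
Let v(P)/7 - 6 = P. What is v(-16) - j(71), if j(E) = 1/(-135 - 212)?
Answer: -24289/347 ≈ -69.997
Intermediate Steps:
j(E) = -1/347 (j(E) = 1/(-347) = -1/347)
v(P) = 42 + 7*P
v(-16) - j(71) = (42 + 7*(-16)) - 1*(-1/347) = (42 - 112) + 1/347 = -70 + 1/347 = -24289/347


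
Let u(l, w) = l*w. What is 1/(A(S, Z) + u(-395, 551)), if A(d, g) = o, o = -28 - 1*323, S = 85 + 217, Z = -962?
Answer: -1/217996 ≈ -4.5872e-6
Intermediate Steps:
S = 302
o = -351 (o = -28 - 323 = -351)
A(d, g) = -351
1/(A(S, Z) + u(-395, 551)) = 1/(-351 - 395*551) = 1/(-351 - 217645) = 1/(-217996) = -1/217996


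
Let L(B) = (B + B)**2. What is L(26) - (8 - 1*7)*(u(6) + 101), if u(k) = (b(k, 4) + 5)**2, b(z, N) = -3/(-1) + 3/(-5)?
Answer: 63706/25 ≈ 2548.2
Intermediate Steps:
L(B) = 4*B**2 (L(B) = (2*B)**2 = 4*B**2)
b(z, N) = 12/5 (b(z, N) = -3*(-1) + 3*(-1/5) = 3 - 3/5 = 12/5)
u(k) = 1369/25 (u(k) = (12/5 + 5)**2 = (37/5)**2 = 1369/25)
L(26) - (8 - 1*7)*(u(6) + 101) = 4*26**2 - (8 - 1*7)*(1369/25 + 101) = 4*676 - (8 - 7)*3894/25 = 2704 - 3894/25 = 63706/25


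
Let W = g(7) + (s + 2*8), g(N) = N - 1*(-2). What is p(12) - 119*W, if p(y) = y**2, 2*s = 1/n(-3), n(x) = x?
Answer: -16867/6 ≈ -2811.2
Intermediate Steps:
s = -1/6 (s = (1/2)/(-3) = (1/2)*(-1/3) = -1/6 ≈ -0.16667)
g(N) = 2 + N (g(N) = N + 2 = 2 + N)
W = 149/6 (W = (2 + 7) + (-1/6 + 2*8) = 9 + (-1/6 + 16) = 9 + 95/6 = 149/6 ≈ 24.833)
p(12) - 119*W = 12**2 - 119*149/6 = 144 - 17731/6 = -16867/6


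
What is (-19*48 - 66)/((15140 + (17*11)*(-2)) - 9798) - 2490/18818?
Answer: -2564527/7790652 ≈ -0.32918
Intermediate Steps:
(-19*48 - 66)/((15140 + (17*11)*(-2)) - 9798) - 2490/18818 = (-912 - 66)/((15140 + 187*(-2)) - 9798) - 2490*1/18818 = -978/((15140 - 374) - 9798) - 1245/9409 = -978/(14766 - 9798) - 1245/9409 = -978/4968 - 1245/9409 = -978*1/4968 - 1245/9409 = -163/828 - 1245/9409 = -2564527/7790652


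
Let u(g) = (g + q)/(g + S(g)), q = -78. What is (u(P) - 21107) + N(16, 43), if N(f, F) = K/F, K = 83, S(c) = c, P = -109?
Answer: -197830883/9374 ≈ -21104.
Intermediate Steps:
N(f, F) = 83/F
u(g) = (-78 + g)/(2*g) (u(g) = (g - 78)/(g + g) = (-78 + g)/((2*g)) = (-78 + g)*(1/(2*g)) = (-78 + g)/(2*g))
(u(P) - 21107) + N(16, 43) = ((1/2)*(-78 - 109)/(-109) - 21107) + 83/43 = ((1/2)*(-1/109)*(-187) - 21107) + 83*(1/43) = (187/218 - 21107) + 83/43 = -4601139/218 + 83/43 = -197830883/9374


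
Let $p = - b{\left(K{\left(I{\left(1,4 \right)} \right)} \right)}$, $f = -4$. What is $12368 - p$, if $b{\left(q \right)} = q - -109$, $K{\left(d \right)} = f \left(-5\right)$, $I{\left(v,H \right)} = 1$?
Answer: $12497$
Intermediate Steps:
$K{\left(d \right)} = 20$ ($K{\left(d \right)} = \left(-4\right) \left(-5\right) = 20$)
$b{\left(q \right)} = 109 + q$ ($b{\left(q \right)} = q + 109 = 109 + q$)
$p = -129$ ($p = - (109 + 20) = \left(-1\right) 129 = -129$)
$12368 - p = 12368 - -129 = 12368 + 129 = 12497$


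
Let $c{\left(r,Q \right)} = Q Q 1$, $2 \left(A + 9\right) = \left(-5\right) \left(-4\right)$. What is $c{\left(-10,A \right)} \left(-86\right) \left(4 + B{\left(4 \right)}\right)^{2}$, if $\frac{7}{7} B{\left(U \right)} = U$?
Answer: $-5504$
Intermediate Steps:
$A = 1$ ($A = -9 + \frac{\left(-5\right) \left(-4\right)}{2} = -9 + \frac{1}{2} \cdot 20 = -9 + 10 = 1$)
$B{\left(U \right)} = U$
$c{\left(r,Q \right)} = Q^{2}$ ($c{\left(r,Q \right)} = Q^{2} \cdot 1 = Q^{2}$)
$c{\left(-10,A \right)} \left(-86\right) \left(4 + B{\left(4 \right)}\right)^{2} = 1^{2} \left(-86\right) \left(4 + 4\right)^{2} = 1 \left(-86\right) 8^{2} = \left(-86\right) 64 = -5504$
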